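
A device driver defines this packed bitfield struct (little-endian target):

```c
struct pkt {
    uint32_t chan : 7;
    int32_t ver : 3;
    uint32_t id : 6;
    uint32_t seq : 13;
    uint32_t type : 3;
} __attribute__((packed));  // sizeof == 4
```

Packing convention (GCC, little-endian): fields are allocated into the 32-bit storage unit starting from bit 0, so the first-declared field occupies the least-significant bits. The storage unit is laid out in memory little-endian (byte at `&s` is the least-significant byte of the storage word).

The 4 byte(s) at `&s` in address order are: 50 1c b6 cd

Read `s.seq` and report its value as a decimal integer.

[0]=0x50 [1]=0x1c [2]=0xb6 [3]=0xcd (little-endian) → word 0xcdb61c50
chan:7 @ bit 0 → (0xcdb61c50>>0)&0x7f = 0x50
ver:3 @ bit 7 → (0xcdb61c50>>7)&0x7 = 0x0
id:6 @ bit 10 → (0xcdb61c50>>10)&0x3f = 0x7
seq:13 @ bit 16 → (0xcdb61c50>>16)&0x1fff = 0xdb6  ←
type:3 @ bit 29 → (0xcdb61c50>>29)&0x7 = 0x6

3510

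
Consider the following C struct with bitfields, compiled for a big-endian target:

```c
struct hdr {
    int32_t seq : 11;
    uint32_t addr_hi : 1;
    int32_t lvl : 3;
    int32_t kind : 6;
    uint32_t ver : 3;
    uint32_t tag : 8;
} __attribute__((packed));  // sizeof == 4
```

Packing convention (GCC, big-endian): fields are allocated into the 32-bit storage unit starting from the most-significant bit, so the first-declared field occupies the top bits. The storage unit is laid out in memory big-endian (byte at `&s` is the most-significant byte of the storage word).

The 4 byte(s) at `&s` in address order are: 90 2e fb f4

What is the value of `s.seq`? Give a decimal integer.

-895

[0]=0x90 [1]=0x2e [2]=0xfb [3]=0xf4 (big-endian) → word 0x902efbf4
seq:11 @ bit 21 → (0x902efbf4>>21)&0x7ff = 0x481  ←
addr_hi:1 @ bit 20 → (0x902efbf4>>20)&0x1 = 0x0
lvl:3 @ bit 17 → (0x902efbf4>>17)&0x7 = 0x7
kind:6 @ bit 11 → (0x902efbf4>>11)&0x3f = 0x1f
ver:3 @ bit 8 → (0x902efbf4>>8)&0x7 = 0x3
tag:8 @ bit 0 → (0x902efbf4>>0)&0xff = 0xf4
seq signed 11b, MSB=1: 1153 - 2048 = -895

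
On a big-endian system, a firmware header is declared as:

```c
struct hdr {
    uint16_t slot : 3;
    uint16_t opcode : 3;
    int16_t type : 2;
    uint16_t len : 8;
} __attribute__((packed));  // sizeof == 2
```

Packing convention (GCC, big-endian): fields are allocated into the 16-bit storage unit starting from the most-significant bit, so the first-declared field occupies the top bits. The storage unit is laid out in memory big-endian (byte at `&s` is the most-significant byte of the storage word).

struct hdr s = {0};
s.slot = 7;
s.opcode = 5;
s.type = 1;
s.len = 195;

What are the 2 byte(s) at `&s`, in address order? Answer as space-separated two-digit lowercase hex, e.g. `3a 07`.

slot:3 = 7 → 0x7 << 13 → word 0xe000
opcode:3 = 5 → 0x5 << 10 → word 0xf400
type:2 = 1 → 0x1 << 8 → word 0xf500
len:8 = 195 → 0xc3 << 0 → word 0xf5c3
word = 0xf5c3 → big-endian bytes:
  [0]=0xf5  [1]=0xc3

f5 c3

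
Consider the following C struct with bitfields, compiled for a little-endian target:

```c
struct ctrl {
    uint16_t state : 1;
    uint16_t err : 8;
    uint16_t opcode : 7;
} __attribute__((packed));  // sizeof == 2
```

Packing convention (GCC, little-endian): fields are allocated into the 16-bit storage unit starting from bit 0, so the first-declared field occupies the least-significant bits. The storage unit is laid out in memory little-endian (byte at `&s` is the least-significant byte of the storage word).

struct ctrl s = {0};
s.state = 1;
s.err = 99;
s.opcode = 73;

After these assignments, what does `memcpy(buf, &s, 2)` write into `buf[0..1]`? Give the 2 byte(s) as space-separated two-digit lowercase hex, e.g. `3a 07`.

state (1b) val=1 bits=0x1 at bit 0: 0x0001
err (8b) val=99 bits=0x63 at bit 1: 0x00c7
opcode (7b) val=73 bits=0x49 at bit 9: 0x92c7
word = 0x92c7 → little-endian bytes:
  [0]=0xc7  [1]=0x92

c7 92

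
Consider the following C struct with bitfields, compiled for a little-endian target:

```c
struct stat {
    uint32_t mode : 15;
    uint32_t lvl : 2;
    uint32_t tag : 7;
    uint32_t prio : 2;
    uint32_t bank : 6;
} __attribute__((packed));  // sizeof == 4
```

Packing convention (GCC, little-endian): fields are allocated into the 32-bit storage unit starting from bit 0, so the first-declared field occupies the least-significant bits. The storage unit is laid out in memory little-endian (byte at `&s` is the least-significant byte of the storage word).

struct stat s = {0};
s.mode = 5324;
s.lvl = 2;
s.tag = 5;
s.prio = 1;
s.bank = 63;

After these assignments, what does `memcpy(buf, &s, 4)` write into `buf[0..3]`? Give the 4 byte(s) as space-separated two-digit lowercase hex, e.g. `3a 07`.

cc 14 0b fd

mode:15 = 5324 → 0x14cc << 0 → word 0x000014cc
lvl:2 = 2 → 0x2 << 15 → word 0x000114cc
tag:7 = 5 → 0x5 << 17 → word 0x000b14cc
prio:2 = 1 → 0x1 << 24 → word 0x010b14cc
bank:6 = 63 → 0x3f << 26 → word 0xfd0b14cc
word = 0xfd0b14cc → little-endian bytes:
  [0]=0xcc  [1]=0x14  [2]=0x0b  [3]=0xfd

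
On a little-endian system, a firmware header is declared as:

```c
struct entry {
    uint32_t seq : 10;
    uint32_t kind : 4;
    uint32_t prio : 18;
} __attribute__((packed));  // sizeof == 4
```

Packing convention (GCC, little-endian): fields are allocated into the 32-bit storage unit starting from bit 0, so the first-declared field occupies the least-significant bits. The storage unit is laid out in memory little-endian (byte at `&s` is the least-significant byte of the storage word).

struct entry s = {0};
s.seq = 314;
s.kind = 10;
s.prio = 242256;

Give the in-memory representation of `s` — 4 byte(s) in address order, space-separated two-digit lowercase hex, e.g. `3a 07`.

seq:10 = 314 → 0x13a << 0 → word 0x0000013a
kind:4 = 10 → 0xa << 10 → word 0x0000293a
prio:18 = 242256 → 0x3b250 << 14 → word 0xec94293a
word = 0xec94293a → little-endian bytes:
  [0]=0x3a  [1]=0x29  [2]=0x94  [3]=0xec

3a 29 94 ec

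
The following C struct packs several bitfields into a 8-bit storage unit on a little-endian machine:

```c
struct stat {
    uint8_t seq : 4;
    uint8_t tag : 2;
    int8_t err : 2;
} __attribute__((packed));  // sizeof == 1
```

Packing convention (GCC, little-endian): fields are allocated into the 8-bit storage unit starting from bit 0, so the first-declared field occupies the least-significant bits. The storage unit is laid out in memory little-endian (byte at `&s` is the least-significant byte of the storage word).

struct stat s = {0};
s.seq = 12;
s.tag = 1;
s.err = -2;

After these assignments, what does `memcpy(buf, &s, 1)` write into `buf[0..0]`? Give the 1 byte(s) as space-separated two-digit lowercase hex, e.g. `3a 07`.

[0+:4] seq=12 & 0xf = 0xc; word=0x0c
[4+:2] tag=1 & 0x3 = 0x1; word=0x1c
[6+:2] err=-2 & 0x3 = 0x2; word=0x9c
word = 0x9c → little-endian bytes:
  [0]=0x9c

9c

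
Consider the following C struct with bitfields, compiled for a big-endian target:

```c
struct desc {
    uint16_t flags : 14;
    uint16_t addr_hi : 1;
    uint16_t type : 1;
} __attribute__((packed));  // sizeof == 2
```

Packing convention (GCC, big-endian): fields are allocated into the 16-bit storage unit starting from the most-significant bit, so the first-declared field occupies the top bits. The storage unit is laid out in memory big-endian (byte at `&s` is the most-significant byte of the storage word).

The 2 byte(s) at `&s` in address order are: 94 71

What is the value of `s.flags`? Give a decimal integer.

9500

[0]=0x94 [1]=0x71 (big-endian) → word 0x9471
flags [2+:14] = (word>>2) & 0x3fff = 9500  ←
addr_hi [1+:1] = (word>>1) & 0x1 = 0
type [0+:1] = (word>>0) & 0x1 = 1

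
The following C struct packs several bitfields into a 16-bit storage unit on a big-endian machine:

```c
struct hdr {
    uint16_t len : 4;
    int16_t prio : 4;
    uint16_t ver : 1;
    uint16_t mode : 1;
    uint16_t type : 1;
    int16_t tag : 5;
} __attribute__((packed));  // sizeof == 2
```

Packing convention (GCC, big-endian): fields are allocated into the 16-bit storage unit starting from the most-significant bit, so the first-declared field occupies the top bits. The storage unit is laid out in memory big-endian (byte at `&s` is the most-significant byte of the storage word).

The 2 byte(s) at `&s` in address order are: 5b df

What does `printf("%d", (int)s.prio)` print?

[0]=0x5b [1]=0xdf (big-endian) → word 0x5bdf
len:4 @ bit 12 → (0x5bdf>>12)&0xf = 0x5
prio:4 @ bit 8 → (0x5bdf>>8)&0xf = 0xb  ←
ver:1 @ bit 7 → (0x5bdf>>7)&0x1 = 0x1
mode:1 @ bit 6 → (0x5bdf>>6)&0x1 = 0x1
type:1 @ bit 5 → (0x5bdf>>5)&0x1 = 0x0
tag:5 @ bit 0 → (0x5bdf>>0)&0x1f = 0x1f
prio signed 4b, MSB=1: 11 - 16 = -5

-5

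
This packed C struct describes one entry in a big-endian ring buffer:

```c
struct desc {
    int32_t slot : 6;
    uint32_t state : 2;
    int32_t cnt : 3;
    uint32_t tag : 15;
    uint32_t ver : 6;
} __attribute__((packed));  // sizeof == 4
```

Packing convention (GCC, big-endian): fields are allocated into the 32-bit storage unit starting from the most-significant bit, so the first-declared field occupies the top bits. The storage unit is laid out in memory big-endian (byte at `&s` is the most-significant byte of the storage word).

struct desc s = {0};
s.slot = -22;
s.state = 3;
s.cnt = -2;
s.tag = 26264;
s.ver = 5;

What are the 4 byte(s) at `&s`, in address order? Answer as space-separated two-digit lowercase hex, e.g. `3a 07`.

[26+:6] slot=-22 & 0x3f = 0x2a; word=0xa8000000
[24+:2] state=3 & 0x3 = 0x3; word=0xab000000
[21+:3] cnt=-2 & 0x7 = 0x6; word=0xabc00000
[6+:15] tag=26264 & 0x7fff = 0x6698; word=0xabd9a600
[0+:6] ver=5 & 0x3f = 0x5; word=0xabd9a605
word = 0xabd9a605 → big-endian bytes:
  [0]=0xab  [1]=0xd9  [2]=0xa6  [3]=0x05

ab d9 a6 05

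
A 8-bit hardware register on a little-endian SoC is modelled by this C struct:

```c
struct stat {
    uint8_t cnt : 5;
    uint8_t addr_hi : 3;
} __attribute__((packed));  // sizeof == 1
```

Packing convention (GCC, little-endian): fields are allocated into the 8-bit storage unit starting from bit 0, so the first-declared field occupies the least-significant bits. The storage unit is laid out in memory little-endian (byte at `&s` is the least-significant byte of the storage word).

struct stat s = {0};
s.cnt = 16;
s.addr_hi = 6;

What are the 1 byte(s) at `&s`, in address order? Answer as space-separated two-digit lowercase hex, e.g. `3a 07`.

d0

[0+:5] cnt=16 & 0x1f = 0x10; word=0x10
[5+:3] addr_hi=6 & 0x7 = 0x6; word=0xd0
word = 0xd0 → little-endian bytes:
  [0]=0xd0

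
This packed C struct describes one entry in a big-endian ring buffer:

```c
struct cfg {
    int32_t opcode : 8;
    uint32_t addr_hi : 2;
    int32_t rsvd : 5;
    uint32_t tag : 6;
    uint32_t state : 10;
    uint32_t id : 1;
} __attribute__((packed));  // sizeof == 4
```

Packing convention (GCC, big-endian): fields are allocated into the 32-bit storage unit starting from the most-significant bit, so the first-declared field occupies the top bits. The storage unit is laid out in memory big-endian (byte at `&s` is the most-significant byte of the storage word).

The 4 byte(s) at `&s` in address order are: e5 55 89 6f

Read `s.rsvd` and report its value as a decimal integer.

10

[0]=0xe5 [1]=0x55 [2]=0x89 [3]=0x6f (big-endian) → word 0xe555896f
opcode [24+:8] = (word>>24) & 0xff = 229
addr_hi [22+:2] = (word>>22) & 0x3 = 1
rsvd [17+:5] = (word>>17) & 0x1f = 10  ←
tag [11+:6] = (word>>11) & 0x3f = 49
state [1+:10] = (word>>1) & 0x3ff = 183
id [0+:1] = (word>>0) & 0x1 = 1
rsvd signed 5b, MSB=0: value = 10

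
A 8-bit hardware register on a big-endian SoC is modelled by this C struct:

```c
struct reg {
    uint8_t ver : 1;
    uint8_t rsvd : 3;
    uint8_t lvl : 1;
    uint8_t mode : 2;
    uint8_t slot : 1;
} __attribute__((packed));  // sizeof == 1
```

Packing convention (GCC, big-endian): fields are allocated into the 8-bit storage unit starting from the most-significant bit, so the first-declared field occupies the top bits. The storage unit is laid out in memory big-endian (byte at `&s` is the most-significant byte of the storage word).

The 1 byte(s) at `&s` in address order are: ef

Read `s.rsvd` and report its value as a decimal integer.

6

[0]=0xef (big-endian) → word 0xef
ver:1 @ bit 7 → (0xef>>7)&0x1 = 0x1
rsvd:3 @ bit 4 → (0xef>>4)&0x7 = 0x6  ←
lvl:1 @ bit 3 → (0xef>>3)&0x1 = 0x1
mode:2 @ bit 1 → (0xef>>1)&0x3 = 0x3
slot:1 @ bit 0 → (0xef>>0)&0x1 = 0x1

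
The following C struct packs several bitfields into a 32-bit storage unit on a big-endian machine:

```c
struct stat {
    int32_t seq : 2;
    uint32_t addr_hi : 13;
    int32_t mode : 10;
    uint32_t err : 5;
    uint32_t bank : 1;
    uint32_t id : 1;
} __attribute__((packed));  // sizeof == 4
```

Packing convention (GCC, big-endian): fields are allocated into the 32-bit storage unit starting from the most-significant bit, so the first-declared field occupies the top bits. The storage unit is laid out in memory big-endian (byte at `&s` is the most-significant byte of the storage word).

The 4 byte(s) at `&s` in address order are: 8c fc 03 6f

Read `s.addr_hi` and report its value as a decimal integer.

[0]=0x8c [1]=0xfc [2]=0x03 [3]=0x6f (big-endian) → word 0x8cfc036f
seq [30+:2] = (word>>30) & 0x3 = 2
addr_hi [17+:13] = (word>>17) & 0x1fff = 1662  ←
mode [7+:10] = (word>>7) & 0x3ff = 6
err [2+:5] = (word>>2) & 0x1f = 27
bank [1+:1] = (word>>1) & 0x1 = 1
id [0+:1] = (word>>0) & 0x1 = 1

1662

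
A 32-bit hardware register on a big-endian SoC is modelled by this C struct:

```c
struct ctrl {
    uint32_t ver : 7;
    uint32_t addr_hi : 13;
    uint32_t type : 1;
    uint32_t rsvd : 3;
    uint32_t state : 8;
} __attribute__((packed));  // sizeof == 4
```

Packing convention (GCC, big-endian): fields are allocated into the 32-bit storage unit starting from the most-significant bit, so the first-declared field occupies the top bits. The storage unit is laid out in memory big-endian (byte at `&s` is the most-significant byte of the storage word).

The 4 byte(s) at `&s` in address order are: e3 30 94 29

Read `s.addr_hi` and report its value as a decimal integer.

[0]=0xe3 [1]=0x30 [2]=0x94 [3]=0x29 (big-endian) → word 0xe3309429
ver [25+:7] = (word>>25) & 0x7f = 113
addr_hi [12+:13] = (word>>12) & 0x1fff = 4873  ←
type [11+:1] = (word>>11) & 0x1 = 0
rsvd [8+:3] = (word>>8) & 0x7 = 4
state [0+:8] = (word>>0) & 0xff = 41

4873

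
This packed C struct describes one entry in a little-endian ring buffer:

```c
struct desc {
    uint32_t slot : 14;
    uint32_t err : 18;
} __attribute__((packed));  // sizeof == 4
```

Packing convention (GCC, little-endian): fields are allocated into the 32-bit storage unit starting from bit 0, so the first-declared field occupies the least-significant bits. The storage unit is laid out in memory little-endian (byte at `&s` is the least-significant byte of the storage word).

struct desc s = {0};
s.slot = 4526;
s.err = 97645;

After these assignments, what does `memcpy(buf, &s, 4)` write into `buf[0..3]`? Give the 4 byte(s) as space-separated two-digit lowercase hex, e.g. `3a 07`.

slot (14b) val=4526 bits=0x11ae at bit 0: 0x000011ae
err (18b) val=97645 bits=0x17d6d at bit 14: 0x5f5b51ae
word = 0x5f5b51ae → little-endian bytes:
  [0]=0xae  [1]=0x51  [2]=0x5b  [3]=0x5f

ae 51 5b 5f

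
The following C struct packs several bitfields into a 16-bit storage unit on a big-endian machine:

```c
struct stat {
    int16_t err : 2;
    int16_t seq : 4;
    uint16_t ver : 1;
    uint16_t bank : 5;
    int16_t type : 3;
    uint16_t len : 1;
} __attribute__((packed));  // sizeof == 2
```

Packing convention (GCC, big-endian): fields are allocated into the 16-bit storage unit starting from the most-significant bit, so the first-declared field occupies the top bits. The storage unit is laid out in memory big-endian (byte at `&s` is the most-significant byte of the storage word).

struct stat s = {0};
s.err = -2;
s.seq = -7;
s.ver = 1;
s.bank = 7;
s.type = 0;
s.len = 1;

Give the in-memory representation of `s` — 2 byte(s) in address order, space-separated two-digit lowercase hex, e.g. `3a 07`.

a6 71

[14+:2] err=-2 & 0x3 = 0x2; word=0x8000
[10+:4] seq=-7 & 0xf = 0x9; word=0xa400
[9+:1] ver=1 & 0x1 = 0x1; word=0xa600
[4+:5] bank=7 & 0x1f = 0x7; word=0xa670
[1+:3] type=0 & 0x7 = 0x0; word=0xa670
[0+:1] len=1 & 0x1 = 0x1; word=0xa671
word = 0xa671 → big-endian bytes:
  [0]=0xa6  [1]=0x71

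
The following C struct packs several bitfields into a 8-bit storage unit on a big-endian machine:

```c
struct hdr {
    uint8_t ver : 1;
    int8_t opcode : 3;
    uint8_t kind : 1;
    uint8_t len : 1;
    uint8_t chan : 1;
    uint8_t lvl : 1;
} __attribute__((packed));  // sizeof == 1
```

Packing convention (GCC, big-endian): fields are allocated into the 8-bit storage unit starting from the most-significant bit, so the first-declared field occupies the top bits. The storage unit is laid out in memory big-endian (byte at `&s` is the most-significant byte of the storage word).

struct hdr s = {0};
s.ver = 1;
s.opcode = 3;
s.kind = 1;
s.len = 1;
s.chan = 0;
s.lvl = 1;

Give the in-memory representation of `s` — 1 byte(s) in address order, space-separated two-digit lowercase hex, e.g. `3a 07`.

bd

ver (1b) val=1 bits=0x1 at bit 7: 0x80
opcode (3b) val=3 bits=0x3 at bit 4: 0xb0
kind (1b) val=1 bits=0x1 at bit 3: 0xb8
len (1b) val=1 bits=0x1 at bit 2: 0xbc
chan (1b) val=0 bits=0x0 at bit 1: 0xbc
lvl (1b) val=1 bits=0x1 at bit 0: 0xbd
word = 0xbd → big-endian bytes:
  [0]=0xbd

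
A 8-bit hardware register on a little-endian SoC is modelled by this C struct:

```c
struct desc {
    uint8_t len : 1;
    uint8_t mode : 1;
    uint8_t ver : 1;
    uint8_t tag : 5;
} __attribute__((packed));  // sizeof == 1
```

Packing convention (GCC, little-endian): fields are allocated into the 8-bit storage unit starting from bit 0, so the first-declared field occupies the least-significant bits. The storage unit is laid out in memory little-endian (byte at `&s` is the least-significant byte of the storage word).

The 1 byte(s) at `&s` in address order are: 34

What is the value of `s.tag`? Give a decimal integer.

6

[0]=0x34 (little-endian) → word 0x34
len:1 @ bit 0 → (0x34>>0)&0x1 = 0x0
mode:1 @ bit 1 → (0x34>>1)&0x1 = 0x0
ver:1 @ bit 2 → (0x34>>2)&0x1 = 0x1
tag:5 @ bit 3 → (0x34>>3)&0x1f = 0x6  ←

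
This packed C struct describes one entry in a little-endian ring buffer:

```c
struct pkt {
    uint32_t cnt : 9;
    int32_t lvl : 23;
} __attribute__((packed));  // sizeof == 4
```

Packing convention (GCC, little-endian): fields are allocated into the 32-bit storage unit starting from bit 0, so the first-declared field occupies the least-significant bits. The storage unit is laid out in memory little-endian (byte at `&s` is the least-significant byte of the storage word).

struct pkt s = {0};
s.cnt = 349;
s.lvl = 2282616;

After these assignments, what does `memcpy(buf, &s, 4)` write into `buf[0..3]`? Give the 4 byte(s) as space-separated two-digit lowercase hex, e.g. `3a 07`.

5d f1 a8 45

[0+:9] cnt=349 & 0x1ff = 0x15d; word=0x0000015d
[9+:23] lvl=2282616 & 0x7fffff = 0x22d478; word=0x45a8f15d
word = 0x45a8f15d → little-endian bytes:
  [0]=0x5d  [1]=0xf1  [2]=0xa8  [3]=0x45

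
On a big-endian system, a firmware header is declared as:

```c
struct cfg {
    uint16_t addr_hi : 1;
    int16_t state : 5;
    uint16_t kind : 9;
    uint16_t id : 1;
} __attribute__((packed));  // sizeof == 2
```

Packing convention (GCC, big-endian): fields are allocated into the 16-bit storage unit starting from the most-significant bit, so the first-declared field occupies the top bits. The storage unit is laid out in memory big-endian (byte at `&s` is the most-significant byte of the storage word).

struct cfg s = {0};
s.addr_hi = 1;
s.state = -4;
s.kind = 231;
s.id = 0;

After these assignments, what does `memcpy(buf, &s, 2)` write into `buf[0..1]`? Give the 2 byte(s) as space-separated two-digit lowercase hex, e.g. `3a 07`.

f1 ce

addr_hi:1 = 1 → 0x1 << 15 → word 0x8000
state:5 = -4 → 0x1c << 10 → word 0xf000
kind:9 = 231 → 0xe7 << 1 → word 0xf1ce
id:1 = 0 → 0x0 << 0 → word 0xf1ce
word = 0xf1ce → big-endian bytes:
  [0]=0xf1  [1]=0xce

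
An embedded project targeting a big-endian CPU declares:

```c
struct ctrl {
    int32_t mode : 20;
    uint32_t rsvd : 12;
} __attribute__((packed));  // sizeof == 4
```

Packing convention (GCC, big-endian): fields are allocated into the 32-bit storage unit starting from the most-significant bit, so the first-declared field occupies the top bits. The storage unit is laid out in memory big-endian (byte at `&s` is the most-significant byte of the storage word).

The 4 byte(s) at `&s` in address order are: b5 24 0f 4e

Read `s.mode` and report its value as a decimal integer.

-306624

[0]=0xb5 [1]=0x24 [2]=0x0f [3]=0x4e (big-endian) → word 0xb5240f4e
mode:20 @ bit 12 → (0xb5240f4e>>12)&0xfffff = 0xb5240  ←
rsvd:12 @ bit 0 → (0xb5240f4e>>0)&0xfff = 0xf4e
mode signed 20b, MSB=1: 741952 - 1048576 = -306624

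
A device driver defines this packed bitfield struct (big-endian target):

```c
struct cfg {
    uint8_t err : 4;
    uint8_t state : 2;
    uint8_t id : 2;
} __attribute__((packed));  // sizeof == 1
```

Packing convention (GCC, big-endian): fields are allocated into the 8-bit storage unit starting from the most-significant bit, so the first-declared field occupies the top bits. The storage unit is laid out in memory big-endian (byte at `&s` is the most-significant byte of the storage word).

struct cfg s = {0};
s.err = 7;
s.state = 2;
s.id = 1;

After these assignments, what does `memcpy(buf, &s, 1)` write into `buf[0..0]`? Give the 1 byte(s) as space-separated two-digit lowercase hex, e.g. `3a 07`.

79

[4+:4] err=7 & 0xf = 0x7; word=0x70
[2+:2] state=2 & 0x3 = 0x2; word=0x78
[0+:2] id=1 & 0x3 = 0x1; word=0x79
word = 0x79 → big-endian bytes:
  [0]=0x79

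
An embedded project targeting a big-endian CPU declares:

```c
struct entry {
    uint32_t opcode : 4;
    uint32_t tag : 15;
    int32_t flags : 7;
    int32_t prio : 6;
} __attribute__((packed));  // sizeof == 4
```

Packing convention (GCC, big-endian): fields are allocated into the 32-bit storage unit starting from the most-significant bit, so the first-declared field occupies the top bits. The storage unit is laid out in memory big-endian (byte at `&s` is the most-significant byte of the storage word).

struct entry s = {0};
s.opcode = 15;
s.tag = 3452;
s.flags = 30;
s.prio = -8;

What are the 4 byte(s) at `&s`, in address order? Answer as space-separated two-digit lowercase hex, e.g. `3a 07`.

f1 af 87 b8

opcode:4 = 15 → 0xf << 28 → word 0xf0000000
tag:15 = 3452 → 0xd7c << 13 → word 0xf1af8000
flags:7 = 30 → 0x1e << 6 → word 0xf1af8780
prio:6 = -8 → 0x38 << 0 → word 0xf1af87b8
word = 0xf1af87b8 → big-endian bytes:
  [0]=0xf1  [1]=0xaf  [2]=0x87  [3]=0xb8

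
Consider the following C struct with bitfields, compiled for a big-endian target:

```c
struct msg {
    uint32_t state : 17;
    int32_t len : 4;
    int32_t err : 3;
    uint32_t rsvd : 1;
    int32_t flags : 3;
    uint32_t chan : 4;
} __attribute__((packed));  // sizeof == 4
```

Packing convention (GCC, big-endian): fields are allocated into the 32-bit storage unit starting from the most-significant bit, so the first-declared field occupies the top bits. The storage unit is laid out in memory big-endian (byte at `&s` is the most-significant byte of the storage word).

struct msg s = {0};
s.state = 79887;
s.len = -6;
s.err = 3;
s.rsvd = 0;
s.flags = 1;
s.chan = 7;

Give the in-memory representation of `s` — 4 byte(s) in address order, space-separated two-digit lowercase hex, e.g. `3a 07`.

9c 07 d3 17

[15+:17] state=79887 & 0x1ffff = 0x1380f; word=0x9c078000
[11+:4] len=-6 & 0xf = 0xa; word=0x9c07d000
[8+:3] err=3 & 0x7 = 0x3; word=0x9c07d300
[7+:1] rsvd=0 & 0x1 = 0x0; word=0x9c07d300
[4+:3] flags=1 & 0x7 = 0x1; word=0x9c07d310
[0+:4] chan=7 & 0xf = 0x7; word=0x9c07d317
word = 0x9c07d317 → big-endian bytes:
  [0]=0x9c  [1]=0x07  [2]=0xd3  [3]=0x17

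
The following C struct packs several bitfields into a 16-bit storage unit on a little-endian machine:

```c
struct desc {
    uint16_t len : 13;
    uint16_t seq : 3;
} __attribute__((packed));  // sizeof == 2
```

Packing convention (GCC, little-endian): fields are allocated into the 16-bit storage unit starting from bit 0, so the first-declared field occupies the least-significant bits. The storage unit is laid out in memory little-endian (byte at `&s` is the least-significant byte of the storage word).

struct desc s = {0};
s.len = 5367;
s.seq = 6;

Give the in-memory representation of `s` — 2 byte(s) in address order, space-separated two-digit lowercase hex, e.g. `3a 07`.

len (13b) val=5367 bits=0x14f7 at bit 0: 0x14f7
seq (3b) val=6 bits=0x6 at bit 13: 0xd4f7
word = 0xd4f7 → little-endian bytes:
  [0]=0xf7  [1]=0xd4

f7 d4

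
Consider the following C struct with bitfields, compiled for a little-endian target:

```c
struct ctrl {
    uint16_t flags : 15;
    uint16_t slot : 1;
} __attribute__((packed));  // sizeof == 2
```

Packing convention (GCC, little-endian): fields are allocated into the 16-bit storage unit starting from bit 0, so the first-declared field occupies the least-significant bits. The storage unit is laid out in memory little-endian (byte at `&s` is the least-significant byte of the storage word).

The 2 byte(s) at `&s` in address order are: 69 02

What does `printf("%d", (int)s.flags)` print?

617

[0]=0x69 [1]=0x02 (little-endian) → word 0x0269
flags:15 @ bit 0 → (0x0269>>0)&0x7fff = 0x269  ←
slot:1 @ bit 15 → (0x0269>>15)&0x1 = 0x0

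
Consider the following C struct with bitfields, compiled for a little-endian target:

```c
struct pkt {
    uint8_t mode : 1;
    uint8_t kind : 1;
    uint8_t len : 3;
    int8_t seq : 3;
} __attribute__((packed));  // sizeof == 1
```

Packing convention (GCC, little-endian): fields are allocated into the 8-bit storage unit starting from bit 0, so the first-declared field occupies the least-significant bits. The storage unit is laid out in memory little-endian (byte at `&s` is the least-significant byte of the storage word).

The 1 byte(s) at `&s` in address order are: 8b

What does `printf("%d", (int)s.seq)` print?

-4

[0]=0x8b (little-endian) → word 0x8b
mode:1 @ bit 0 → (0x8b>>0)&0x1 = 0x1
kind:1 @ bit 1 → (0x8b>>1)&0x1 = 0x1
len:3 @ bit 2 → (0x8b>>2)&0x7 = 0x2
seq:3 @ bit 5 → (0x8b>>5)&0x7 = 0x4  ←
seq signed 3b, MSB=1: 4 - 8 = -4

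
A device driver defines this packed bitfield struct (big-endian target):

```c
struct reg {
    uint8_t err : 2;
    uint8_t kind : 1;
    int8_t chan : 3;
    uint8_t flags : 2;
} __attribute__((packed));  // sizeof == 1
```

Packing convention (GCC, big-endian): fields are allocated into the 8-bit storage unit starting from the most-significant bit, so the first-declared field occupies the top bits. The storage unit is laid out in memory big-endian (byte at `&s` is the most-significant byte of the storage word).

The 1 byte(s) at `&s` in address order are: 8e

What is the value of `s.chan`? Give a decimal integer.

3

[0]=0x8e (big-endian) → word 0x8e
err:2 @ bit 6 → (0x8e>>6)&0x3 = 0x2
kind:1 @ bit 5 → (0x8e>>5)&0x1 = 0x0
chan:3 @ bit 2 → (0x8e>>2)&0x7 = 0x3  ←
flags:2 @ bit 0 → (0x8e>>0)&0x3 = 0x2
chan signed 3b, MSB=0: value = 3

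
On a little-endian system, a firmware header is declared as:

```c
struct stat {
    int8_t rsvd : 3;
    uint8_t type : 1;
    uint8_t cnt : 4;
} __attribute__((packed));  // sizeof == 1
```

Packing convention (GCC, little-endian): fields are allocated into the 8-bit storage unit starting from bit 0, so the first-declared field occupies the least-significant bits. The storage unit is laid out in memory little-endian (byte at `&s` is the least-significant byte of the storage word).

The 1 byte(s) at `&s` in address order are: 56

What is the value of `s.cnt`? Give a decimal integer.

[0]=0x56 (little-endian) → word 0x56
rsvd [0+:3] = (word>>0) & 0x7 = 6
type [3+:1] = (word>>3) & 0x1 = 0
cnt [4+:4] = (word>>4) & 0xf = 5  ←

5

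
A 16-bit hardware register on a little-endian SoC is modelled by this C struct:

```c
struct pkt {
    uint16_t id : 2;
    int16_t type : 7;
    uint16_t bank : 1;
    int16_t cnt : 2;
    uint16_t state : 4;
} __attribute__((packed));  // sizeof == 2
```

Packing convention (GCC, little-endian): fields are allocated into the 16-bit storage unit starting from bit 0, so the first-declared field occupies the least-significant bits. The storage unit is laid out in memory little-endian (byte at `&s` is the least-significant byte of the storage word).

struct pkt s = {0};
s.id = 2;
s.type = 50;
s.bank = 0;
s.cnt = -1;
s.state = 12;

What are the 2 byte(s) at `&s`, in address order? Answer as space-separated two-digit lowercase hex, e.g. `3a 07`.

id (2b) val=2 bits=0x2 at bit 0: 0x0002
type (7b) val=50 bits=0x32 at bit 2: 0x00ca
bank (1b) val=0 bits=0x0 at bit 9: 0x00ca
cnt (2b) val=-1 bits=0x3 at bit 10: 0x0cca
state (4b) val=12 bits=0xc at bit 12: 0xccca
word = 0xccca → little-endian bytes:
  [0]=0xca  [1]=0xcc

ca cc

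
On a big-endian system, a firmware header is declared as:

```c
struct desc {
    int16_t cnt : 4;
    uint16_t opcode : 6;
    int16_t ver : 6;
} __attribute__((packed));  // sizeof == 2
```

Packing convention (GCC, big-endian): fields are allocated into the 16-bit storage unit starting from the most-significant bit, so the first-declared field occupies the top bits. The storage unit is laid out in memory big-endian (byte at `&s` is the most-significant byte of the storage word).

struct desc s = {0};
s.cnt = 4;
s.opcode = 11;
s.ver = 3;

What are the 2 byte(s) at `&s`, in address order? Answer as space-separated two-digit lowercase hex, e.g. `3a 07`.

42 c3

[12+:4] cnt=4 & 0xf = 0x4; word=0x4000
[6+:6] opcode=11 & 0x3f = 0xb; word=0x42c0
[0+:6] ver=3 & 0x3f = 0x3; word=0x42c3
word = 0x42c3 → big-endian bytes:
  [0]=0x42  [1]=0xc3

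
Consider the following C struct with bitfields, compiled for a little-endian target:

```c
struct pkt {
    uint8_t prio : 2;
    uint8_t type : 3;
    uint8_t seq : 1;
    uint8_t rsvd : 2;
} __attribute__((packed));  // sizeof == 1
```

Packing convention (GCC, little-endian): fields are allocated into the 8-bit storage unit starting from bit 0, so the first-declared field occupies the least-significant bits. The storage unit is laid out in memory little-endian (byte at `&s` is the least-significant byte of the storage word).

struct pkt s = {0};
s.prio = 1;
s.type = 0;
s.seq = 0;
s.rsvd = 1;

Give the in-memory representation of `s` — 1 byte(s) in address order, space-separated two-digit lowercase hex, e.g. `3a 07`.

[0+:2] prio=1 & 0x3 = 0x1; word=0x01
[2+:3] type=0 & 0x7 = 0x0; word=0x01
[5+:1] seq=0 & 0x1 = 0x0; word=0x01
[6+:2] rsvd=1 & 0x3 = 0x1; word=0x41
word = 0x41 → little-endian bytes:
  [0]=0x41

41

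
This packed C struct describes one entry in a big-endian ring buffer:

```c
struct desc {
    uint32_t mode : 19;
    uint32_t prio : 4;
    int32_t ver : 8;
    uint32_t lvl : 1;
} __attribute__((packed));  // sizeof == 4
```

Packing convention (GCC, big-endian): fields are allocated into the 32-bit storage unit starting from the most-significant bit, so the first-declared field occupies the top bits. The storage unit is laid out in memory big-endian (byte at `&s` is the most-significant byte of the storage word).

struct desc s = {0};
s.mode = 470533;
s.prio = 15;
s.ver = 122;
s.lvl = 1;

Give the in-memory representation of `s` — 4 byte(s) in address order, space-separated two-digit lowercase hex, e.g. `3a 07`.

[13+:19] mode=470533 & 0x7ffff = 0x72e05; word=0xe5c0a000
[9+:4] prio=15 & 0xf = 0xf; word=0xe5c0be00
[1+:8] ver=122 & 0xff = 0x7a; word=0xe5c0bef4
[0+:1] lvl=1 & 0x1 = 0x1; word=0xe5c0bef5
word = 0xe5c0bef5 → big-endian bytes:
  [0]=0xe5  [1]=0xc0  [2]=0xbe  [3]=0xf5

e5 c0 be f5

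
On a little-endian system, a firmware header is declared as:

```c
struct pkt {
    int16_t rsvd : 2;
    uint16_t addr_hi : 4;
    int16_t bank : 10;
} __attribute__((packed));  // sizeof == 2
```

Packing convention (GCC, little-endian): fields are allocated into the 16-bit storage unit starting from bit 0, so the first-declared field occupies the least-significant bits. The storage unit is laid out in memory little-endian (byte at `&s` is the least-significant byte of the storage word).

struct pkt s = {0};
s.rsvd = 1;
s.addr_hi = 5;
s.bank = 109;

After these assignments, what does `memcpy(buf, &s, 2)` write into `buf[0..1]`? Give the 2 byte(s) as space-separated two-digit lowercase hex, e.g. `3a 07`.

[0+:2] rsvd=1 & 0x3 = 0x1; word=0x0001
[2+:4] addr_hi=5 & 0xf = 0x5; word=0x0015
[6+:10] bank=109 & 0x3ff = 0x6d; word=0x1b55
word = 0x1b55 → little-endian bytes:
  [0]=0x55  [1]=0x1b

55 1b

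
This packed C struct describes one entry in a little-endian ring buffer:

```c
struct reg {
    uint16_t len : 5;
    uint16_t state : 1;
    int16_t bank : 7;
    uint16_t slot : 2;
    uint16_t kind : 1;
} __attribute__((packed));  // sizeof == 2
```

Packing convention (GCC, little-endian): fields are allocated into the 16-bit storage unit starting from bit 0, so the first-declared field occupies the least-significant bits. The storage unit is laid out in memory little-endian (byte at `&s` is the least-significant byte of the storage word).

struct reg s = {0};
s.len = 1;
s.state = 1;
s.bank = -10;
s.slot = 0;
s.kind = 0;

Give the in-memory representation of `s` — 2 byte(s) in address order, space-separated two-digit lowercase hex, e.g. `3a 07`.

len:5 = 1 → 0x1 << 0 → word 0x0001
state:1 = 1 → 0x1 << 5 → word 0x0021
bank:7 = -10 → 0x76 << 6 → word 0x1da1
slot:2 = 0 → 0x0 << 13 → word 0x1da1
kind:1 = 0 → 0x0 << 15 → word 0x1da1
word = 0x1da1 → little-endian bytes:
  [0]=0xa1  [1]=0x1d

a1 1d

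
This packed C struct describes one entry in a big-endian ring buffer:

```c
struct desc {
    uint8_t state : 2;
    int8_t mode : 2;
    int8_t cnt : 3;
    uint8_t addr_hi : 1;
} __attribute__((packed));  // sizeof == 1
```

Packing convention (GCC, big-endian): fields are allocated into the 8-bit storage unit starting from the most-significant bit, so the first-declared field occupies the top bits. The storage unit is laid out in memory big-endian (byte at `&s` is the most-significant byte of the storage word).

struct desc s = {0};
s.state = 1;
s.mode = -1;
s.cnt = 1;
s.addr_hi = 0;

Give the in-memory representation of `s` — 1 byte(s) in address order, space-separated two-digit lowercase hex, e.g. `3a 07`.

state (2b) val=1 bits=0x1 at bit 6: 0x40
mode (2b) val=-1 bits=0x3 at bit 4: 0x70
cnt (3b) val=1 bits=0x1 at bit 1: 0x72
addr_hi (1b) val=0 bits=0x0 at bit 0: 0x72
word = 0x72 → big-endian bytes:
  [0]=0x72

72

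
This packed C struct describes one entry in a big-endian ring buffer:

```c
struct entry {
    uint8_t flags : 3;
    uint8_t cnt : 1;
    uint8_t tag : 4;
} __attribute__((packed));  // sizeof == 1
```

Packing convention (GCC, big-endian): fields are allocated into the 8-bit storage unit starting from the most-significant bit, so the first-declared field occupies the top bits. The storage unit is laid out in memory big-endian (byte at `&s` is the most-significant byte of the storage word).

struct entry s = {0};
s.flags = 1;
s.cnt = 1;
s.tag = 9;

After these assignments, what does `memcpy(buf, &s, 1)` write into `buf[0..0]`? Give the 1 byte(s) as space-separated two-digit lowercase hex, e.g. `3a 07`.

39

flags:3 = 1 → 0x1 << 5 → word 0x20
cnt:1 = 1 → 0x1 << 4 → word 0x30
tag:4 = 9 → 0x9 << 0 → word 0x39
word = 0x39 → big-endian bytes:
  [0]=0x39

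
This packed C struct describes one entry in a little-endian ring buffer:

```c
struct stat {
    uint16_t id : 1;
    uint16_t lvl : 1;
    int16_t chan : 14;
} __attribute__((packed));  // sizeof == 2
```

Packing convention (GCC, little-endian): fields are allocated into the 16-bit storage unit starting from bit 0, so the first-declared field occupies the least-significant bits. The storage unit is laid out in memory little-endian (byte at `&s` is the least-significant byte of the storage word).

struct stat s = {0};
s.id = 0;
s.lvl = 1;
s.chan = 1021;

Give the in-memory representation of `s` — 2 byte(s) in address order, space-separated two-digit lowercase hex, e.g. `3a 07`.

f6 0f

id:1 = 0 → 0x0 << 0 → word 0x0000
lvl:1 = 1 → 0x1 << 1 → word 0x0002
chan:14 = 1021 → 0x3fd << 2 → word 0x0ff6
word = 0x0ff6 → little-endian bytes:
  [0]=0xf6  [1]=0x0f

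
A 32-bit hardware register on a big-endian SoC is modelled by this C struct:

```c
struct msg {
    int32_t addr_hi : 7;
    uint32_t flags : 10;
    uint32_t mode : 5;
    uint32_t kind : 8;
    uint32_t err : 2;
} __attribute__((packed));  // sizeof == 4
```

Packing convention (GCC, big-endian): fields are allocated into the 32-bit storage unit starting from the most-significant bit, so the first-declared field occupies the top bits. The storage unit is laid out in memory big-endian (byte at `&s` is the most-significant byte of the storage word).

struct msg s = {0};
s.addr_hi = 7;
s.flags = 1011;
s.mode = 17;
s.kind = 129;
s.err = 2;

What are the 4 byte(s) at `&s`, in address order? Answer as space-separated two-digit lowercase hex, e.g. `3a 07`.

0f f9 c6 06

[25+:7] addr_hi=7 & 0x7f = 0x7; word=0x0e000000
[15+:10] flags=1011 & 0x3ff = 0x3f3; word=0x0ff98000
[10+:5] mode=17 & 0x1f = 0x11; word=0x0ff9c400
[2+:8] kind=129 & 0xff = 0x81; word=0x0ff9c604
[0+:2] err=2 & 0x3 = 0x2; word=0x0ff9c606
word = 0x0ff9c606 → big-endian bytes:
  [0]=0x0f  [1]=0xf9  [2]=0xc6  [3]=0x06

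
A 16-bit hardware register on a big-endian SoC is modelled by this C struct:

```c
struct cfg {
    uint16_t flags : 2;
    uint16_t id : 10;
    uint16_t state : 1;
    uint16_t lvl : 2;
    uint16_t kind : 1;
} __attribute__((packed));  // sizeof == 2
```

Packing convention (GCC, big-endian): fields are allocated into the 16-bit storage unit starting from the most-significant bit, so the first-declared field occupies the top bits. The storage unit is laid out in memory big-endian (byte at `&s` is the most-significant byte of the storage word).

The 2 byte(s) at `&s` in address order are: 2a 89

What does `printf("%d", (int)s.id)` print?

[0]=0x2a [1]=0x89 (big-endian) → word 0x2a89
flags [14+:2] = (word>>14) & 0x3 = 0
id [4+:10] = (word>>4) & 0x3ff = 680  ←
state [3+:1] = (word>>3) & 0x1 = 1
lvl [1+:2] = (word>>1) & 0x3 = 0
kind [0+:1] = (word>>0) & 0x1 = 1

680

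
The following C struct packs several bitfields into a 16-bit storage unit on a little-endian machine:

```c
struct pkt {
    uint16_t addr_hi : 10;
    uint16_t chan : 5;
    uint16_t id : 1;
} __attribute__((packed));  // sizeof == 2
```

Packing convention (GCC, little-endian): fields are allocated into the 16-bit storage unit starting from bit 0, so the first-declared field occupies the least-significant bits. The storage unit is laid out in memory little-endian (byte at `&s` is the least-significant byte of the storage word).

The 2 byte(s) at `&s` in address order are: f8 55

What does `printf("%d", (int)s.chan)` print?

[0]=0xf8 [1]=0x55 (little-endian) → word 0x55f8
addr_hi:10 @ bit 0 → (0x55f8>>0)&0x3ff = 0x1f8
chan:5 @ bit 10 → (0x55f8>>10)&0x1f = 0x15  ←
id:1 @ bit 15 → (0x55f8>>15)&0x1 = 0x0

21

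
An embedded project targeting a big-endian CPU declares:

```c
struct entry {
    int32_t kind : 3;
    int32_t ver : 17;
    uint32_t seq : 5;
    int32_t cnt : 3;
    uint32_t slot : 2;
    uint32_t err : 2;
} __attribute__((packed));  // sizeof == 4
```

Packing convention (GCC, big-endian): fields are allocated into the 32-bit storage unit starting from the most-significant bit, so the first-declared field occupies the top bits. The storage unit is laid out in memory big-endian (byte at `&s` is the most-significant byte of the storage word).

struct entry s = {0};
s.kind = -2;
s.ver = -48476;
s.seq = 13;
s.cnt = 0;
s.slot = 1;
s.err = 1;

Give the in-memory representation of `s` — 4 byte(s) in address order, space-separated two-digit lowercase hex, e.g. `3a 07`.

d4 2a 46 85

[29+:3] kind=-2 & 0x7 = 0x6; word=0xc0000000
[12+:17] ver=-48476 & 0x1ffff = 0x142a4; word=0xd42a4000
[7+:5] seq=13 & 0x1f = 0xd; word=0xd42a4680
[4+:3] cnt=0 & 0x7 = 0x0; word=0xd42a4680
[2+:2] slot=1 & 0x3 = 0x1; word=0xd42a4684
[0+:2] err=1 & 0x3 = 0x1; word=0xd42a4685
word = 0xd42a4685 → big-endian bytes:
  [0]=0xd4  [1]=0x2a  [2]=0x46  [3]=0x85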